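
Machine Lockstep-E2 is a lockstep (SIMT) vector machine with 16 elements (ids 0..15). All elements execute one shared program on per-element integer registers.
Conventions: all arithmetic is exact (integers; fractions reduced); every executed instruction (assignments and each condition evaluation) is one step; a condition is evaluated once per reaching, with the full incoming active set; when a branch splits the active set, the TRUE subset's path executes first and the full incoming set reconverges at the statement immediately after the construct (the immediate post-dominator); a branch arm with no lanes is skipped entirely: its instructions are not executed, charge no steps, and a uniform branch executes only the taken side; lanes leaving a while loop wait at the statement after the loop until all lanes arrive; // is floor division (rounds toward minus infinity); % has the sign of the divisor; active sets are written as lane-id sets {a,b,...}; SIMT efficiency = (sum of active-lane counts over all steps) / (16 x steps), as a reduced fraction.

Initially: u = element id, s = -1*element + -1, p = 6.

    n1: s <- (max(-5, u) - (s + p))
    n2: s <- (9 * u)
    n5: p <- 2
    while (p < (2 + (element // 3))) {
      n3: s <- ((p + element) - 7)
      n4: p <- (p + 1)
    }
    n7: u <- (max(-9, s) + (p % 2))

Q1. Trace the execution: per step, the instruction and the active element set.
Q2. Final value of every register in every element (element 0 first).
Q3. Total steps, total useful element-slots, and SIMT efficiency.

step 0: s <- (max(-5, u) - (s + p))  {0,1,2,3,4,5,6,7,8,9,10,11,12,13,14,15}
step 1: s <- (9 * u)                 {0,1,2,3,4,5,6,7,8,9,10,11,12,13,14,15}
step 2: p <- 2                       {0,1,2,3,4,5,6,7,8,9,10,11,12,13,14,15}
step 3: eval (p < (2 + (element // 3))) {0,1,2,3,4,5,6,7,8,9,10,11,12,13,14,15}
step 4: s <- ((p + element) - 7)     {3,4,5,6,7,8,9,10,11,12,13,14,15}
step 5: p <- (p + 1)                 {3,4,5,6,7,8,9,10,11,12,13,14,15}
step 6: eval (p < (2 + (element // 3))) {3,4,5,6,7,8,9,10,11,12,13,14,15}
step 7: s <- ((p + element) - 7)     {6,7,8,9,10,11,12,13,14,15}
step 8: p <- (p + 1)                 {6,7,8,9,10,11,12,13,14,15}
step 9: eval (p < (2 + (element // 3))) {6,7,8,9,10,11,12,13,14,15}
step 10: s <- ((p + element) - 7)     {9,10,11,12,13,14,15}
step 11: p <- (p + 1)                 {9,10,11,12,13,14,15}
step 12: eval (p < (2 + (element // 3))) {9,10,11,12,13,14,15}
step 13: s <- ((p + element) - 7)     {12,13,14,15}
step 14: p <- (p + 1)                 {12,13,14,15}
step 15: eval (p < (2 + (element // 3))) {12,13,14,15}
step 16: s <- ((p + element) - 7)     {15}
step 17: p <- (p + 1)                 {15}
step 18: eval (p < (2 + (element // 3))) {15}
step 19: u <- (max(-9, s) + (p % 2))  {0,1,2,3,4,5,6,7,8,9,10,11,12,13,14,15}

Answer: 20 steps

u: 0,9,18,-1,0,1,2,3,4,7,8,9,10,11,12,15
s: 0,9,18,-2,-1,0,2,3,4,6,7,8,10,11,12,14
p: 2,2,2,3,3,3,4,4,4,5,5,5,6,6,6,7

steps = 20; useful = 185; efficiency = 185/320 = 37/64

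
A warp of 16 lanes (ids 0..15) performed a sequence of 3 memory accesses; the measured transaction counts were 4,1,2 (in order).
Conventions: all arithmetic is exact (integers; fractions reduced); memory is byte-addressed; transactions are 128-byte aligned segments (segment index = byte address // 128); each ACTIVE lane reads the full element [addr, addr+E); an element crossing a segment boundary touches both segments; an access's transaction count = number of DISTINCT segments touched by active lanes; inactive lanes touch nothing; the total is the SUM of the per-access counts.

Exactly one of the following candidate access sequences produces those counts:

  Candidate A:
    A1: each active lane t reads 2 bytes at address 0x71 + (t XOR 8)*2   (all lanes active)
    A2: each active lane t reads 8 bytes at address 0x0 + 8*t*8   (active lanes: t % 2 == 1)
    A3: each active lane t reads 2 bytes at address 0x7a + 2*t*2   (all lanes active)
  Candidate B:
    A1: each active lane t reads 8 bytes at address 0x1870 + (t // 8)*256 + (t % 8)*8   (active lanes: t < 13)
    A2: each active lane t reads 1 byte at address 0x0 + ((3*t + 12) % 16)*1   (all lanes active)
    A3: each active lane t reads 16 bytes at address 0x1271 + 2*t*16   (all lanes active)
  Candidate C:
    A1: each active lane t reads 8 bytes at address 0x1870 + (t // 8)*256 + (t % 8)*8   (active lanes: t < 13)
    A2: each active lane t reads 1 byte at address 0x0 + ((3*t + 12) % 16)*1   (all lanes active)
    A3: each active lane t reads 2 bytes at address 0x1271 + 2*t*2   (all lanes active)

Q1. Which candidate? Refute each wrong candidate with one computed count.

A: A1 gives 2 transactions, not 4
B: A3 gives 5 transactions, not 2
C: all counts match (4,1,2)

Answer: C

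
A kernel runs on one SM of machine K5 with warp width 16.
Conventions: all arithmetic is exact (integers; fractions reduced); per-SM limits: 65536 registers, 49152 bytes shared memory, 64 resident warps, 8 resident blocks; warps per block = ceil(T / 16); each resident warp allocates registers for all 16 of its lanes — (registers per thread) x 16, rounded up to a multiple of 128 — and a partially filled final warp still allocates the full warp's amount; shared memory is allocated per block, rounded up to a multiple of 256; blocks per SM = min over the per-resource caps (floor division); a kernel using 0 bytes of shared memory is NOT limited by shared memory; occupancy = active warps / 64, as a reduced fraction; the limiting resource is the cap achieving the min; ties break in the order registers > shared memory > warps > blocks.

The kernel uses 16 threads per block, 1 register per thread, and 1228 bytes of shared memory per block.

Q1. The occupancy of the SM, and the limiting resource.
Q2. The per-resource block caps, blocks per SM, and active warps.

Answer: occupancy 1/8, limited by blocks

registers: 512 blocks
shared memory: 38 blocks
warps: 64 blocks
blocks: 8 blocks

Answer: 8 blocks, 8 active warps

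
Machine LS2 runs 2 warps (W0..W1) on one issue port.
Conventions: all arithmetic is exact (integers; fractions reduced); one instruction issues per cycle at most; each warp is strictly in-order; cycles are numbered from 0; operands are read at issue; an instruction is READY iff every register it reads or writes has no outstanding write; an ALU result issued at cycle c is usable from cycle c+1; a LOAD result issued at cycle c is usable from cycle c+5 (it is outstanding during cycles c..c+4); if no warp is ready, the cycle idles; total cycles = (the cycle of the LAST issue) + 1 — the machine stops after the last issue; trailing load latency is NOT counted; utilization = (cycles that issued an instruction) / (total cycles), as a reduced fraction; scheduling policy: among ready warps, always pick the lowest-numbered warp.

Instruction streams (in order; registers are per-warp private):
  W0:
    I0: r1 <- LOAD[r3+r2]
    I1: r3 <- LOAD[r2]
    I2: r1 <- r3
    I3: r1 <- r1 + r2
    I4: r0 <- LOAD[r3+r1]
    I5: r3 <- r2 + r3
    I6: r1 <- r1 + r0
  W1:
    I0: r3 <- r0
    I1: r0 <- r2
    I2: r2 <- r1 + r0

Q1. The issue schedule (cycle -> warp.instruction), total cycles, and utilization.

cycle 0: W0.I0
cycle 1: W0.I1
cycle 2: W1.I0
cycle 3: W1.I1
cycle 4: W1.I2
cycle 5: idle
cycle 6: W0.I2
cycle 7: W0.I3
cycle 8: W0.I4
cycle 9: W0.I5
cycle 10: idle
cycle 11: idle
cycle 12: idle
cycle 13: W0.I6

Answer: 14 cycles, utilization 5/7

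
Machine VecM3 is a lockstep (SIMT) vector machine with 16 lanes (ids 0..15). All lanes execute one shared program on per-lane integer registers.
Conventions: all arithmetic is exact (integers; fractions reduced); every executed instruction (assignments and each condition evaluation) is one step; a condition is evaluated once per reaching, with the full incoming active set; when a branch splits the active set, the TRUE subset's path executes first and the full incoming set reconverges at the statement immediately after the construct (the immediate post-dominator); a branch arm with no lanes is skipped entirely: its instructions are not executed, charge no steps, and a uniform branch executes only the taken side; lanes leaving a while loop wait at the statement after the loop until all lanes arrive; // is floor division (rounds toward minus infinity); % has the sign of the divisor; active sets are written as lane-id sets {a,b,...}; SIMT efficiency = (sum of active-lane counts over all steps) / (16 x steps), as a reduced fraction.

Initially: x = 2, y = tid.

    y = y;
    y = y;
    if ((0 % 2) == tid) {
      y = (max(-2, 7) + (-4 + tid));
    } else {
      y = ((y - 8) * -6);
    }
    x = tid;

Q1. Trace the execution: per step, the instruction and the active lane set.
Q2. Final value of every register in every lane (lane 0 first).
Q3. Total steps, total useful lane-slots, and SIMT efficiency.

step 0: y <- y                       {0,1,2,3,4,5,6,7,8,9,10,11,12,13,14,15}
step 1: y <- y                       {0,1,2,3,4,5,6,7,8,9,10,11,12,13,14,15}
step 2: eval ((0 % 2) == tid)        {0,1,2,3,4,5,6,7,8,9,10,11,12,13,14,15}
step 3: y <- (max(-2, 7) + (-4 + tid)) {0}
step 4: y <- ((y - 8) * -6)          {1,2,3,4,5,6,7,8,9,10,11,12,13,14,15}
step 5: x <- tid                     {0,1,2,3,4,5,6,7,8,9,10,11,12,13,14,15}

Answer: 6 steps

x: 0,1,2,3,4,5,6,7,8,9,10,11,12,13,14,15
y: 3,42,36,30,24,18,12,6,0,-6,-12,-18,-24,-30,-36,-42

steps = 6; useful = 80; efficiency = 80/96 = 5/6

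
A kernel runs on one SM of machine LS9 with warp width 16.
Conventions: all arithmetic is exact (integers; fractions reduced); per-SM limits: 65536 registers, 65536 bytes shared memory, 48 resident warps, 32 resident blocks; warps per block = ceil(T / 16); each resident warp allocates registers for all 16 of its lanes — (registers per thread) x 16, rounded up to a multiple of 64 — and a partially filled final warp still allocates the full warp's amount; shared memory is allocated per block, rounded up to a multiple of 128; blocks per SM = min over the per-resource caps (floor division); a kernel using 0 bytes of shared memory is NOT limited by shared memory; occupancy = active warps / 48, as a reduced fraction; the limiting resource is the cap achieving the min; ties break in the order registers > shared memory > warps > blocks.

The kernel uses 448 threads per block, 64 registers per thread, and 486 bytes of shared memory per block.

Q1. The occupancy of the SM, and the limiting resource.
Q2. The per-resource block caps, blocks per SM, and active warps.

Answer: occupancy 7/12, limited by warps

registers: 2 blocks
shared memory: 128 blocks
warps: 1 block
blocks: 32 blocks

Answer: 1 block, 28 active warps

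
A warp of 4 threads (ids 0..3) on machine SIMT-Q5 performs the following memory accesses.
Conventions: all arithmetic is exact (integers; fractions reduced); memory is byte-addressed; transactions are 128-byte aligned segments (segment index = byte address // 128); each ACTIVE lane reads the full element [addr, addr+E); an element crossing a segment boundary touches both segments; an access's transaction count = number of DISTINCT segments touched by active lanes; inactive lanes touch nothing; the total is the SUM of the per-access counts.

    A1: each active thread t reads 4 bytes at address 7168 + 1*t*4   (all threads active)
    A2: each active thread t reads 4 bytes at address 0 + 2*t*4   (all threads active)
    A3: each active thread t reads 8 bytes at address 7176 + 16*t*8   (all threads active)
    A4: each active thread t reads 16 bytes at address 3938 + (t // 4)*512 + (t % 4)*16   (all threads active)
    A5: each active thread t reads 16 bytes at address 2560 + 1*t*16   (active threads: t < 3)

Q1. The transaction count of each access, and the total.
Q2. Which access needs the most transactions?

A1: 1 transaction
A2: 1 transaction
A3: 4 transactions
A4: 2 transactions
A5: 1 transaction

Answer: 1,1,4,2,1; total 9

Answer: A3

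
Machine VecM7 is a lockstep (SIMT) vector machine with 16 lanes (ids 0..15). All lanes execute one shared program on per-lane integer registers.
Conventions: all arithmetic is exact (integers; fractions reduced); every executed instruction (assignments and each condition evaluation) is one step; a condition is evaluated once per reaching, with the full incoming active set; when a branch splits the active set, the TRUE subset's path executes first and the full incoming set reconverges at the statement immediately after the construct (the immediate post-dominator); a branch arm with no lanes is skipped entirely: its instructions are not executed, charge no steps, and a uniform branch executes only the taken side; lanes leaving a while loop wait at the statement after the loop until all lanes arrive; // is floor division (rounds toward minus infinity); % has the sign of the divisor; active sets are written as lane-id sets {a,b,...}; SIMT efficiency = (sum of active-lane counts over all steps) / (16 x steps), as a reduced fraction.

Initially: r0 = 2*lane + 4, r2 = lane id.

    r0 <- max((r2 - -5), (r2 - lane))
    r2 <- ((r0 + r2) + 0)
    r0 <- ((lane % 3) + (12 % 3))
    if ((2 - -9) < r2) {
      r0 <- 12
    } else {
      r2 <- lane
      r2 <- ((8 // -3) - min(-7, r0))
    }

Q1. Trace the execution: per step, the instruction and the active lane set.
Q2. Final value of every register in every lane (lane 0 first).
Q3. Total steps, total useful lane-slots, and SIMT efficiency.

step 0: r0 <- max((r2 - -5), (r2 - lane)) {0,1,2,3,4,5,6,7,8,9,10,11,12,13,14,15}
step 1: r2 <- ((r0 + r2) + 0)        {0,1,2,3,4,5,6,7,8,9,10,11,12,13,14,15}
step 2: r0 <- ((lane % 3) + (12 % 3)) {0,1,2,3,4,5,6,7,8,9,10,11,12,13,14,15}
step 3: eval ((2 - -9) < r2)         {0,1,2,3,4,5,6,7,8,9,10,11,12,13,14,15}
step 4: r0 <- 12                     {4,5,6,7,8,9,10,11,12,13,14,15}
step 5: r2 <- lane                   {0,1,2,3}
step 6: r2 <- ((8 // -3) - min(-7, r0)) {0,1,2,3}

Answer: 7 steps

r0: 0,1,2,0,12,12,12,12,12,12,12,12,12,12,12,12
r2: 4,4,4,4,13,15,17,19,21,23,25,27,29,31,33,35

steps = 7; useful = 84; efficiency = 84/112 = 3/4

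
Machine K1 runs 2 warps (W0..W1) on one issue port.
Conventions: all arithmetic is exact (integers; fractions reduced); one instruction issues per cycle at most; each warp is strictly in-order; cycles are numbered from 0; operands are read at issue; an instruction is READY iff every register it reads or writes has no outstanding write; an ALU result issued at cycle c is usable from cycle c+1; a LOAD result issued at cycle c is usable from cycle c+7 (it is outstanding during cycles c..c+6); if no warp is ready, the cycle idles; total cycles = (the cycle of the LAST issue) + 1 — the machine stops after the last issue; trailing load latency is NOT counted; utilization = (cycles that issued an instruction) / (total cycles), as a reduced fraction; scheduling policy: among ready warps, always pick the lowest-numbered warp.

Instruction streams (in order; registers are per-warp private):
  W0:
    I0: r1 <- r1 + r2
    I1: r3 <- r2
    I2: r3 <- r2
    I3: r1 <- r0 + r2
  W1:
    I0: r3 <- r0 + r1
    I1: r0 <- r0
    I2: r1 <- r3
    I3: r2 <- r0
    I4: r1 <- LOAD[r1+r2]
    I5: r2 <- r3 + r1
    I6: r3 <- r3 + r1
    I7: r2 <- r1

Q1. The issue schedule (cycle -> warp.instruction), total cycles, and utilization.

cycle 0: W0.I0
cycle 1: W0.I1
cycle 2: W0.I2
cycle 3: W0.I3
cycle 4: W1.I0
cycle 5: W1.I1
cycle 6: W1.I2
cycle 7: W1.I3
cycle 8: W1.I4
cycle 9: idle
cycle 10: idle
cycle 11: idle
cycle 12: idle
cycle 13: idle
cycle 14: idle
cycle 15: W1.I5
cycle 16: W1.I6
cycle 17: W1.I7

Answer: 18 cycles, utilization 2/3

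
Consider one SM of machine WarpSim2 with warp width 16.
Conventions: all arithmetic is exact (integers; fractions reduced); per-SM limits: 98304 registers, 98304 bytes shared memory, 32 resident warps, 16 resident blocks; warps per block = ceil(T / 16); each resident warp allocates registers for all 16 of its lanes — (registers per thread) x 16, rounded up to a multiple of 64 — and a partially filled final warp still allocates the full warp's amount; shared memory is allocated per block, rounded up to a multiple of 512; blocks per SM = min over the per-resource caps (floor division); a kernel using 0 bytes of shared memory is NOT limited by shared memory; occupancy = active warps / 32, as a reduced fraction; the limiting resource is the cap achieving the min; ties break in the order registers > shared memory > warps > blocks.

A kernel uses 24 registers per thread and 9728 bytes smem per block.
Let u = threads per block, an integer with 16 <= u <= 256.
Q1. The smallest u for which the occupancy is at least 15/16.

Answer: u = 33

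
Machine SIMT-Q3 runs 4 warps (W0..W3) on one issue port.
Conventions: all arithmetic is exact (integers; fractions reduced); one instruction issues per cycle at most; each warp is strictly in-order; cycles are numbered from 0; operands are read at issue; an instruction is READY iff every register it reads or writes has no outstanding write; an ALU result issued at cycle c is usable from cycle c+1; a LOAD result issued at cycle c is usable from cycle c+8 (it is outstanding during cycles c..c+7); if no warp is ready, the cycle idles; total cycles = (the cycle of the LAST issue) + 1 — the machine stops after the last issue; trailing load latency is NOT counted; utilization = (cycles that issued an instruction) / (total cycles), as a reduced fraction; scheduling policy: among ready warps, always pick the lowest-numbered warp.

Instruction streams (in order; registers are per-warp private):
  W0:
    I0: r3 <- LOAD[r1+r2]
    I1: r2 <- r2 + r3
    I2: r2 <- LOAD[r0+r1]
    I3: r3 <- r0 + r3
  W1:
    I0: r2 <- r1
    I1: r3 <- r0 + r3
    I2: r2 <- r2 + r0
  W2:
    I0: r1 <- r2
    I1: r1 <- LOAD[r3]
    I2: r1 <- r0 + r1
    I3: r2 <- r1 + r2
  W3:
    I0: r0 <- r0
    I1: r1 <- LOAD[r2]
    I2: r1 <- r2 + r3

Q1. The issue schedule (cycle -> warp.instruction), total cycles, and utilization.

cycle 0: W0.I0
cycle 1: W1.I0
cycle 2: W1.I1
cycle 3: W1.I2
cycle 4: W2.I0
cycle 5: W2.I1
cycle 6: W3.I0
cycle 7: W3.I1
cycle 8: W0.I1
cycle 9: W0.I2
cycle 10: W0.I3
cycle 11: idle
cycle 12: idle
cycle 13: W2.I2
cycle 14: W2.I3
cycle 15: W3.I2

Answer: 16 cycles, utilization 7/8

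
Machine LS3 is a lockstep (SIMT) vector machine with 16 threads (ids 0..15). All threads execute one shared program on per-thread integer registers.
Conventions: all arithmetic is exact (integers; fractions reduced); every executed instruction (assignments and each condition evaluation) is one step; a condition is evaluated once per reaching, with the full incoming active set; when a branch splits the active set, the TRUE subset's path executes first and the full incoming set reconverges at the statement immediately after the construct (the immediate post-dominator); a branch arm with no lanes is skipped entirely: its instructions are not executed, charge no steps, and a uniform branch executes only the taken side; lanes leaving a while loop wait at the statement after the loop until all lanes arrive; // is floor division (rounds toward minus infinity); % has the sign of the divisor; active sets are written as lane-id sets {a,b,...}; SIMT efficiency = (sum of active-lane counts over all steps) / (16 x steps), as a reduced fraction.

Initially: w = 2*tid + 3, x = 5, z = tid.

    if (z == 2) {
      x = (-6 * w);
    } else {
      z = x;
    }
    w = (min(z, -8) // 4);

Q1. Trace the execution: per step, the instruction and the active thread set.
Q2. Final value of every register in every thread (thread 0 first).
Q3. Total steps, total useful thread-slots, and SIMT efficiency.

step 0: eval (z == 2)                {0,1,2,3,4,5,6,7,8,9,10,11,12,13,14,15}
step 1: x <- (-6 * w)                {2}
step 2: z <- x                       {0,1,3,4,5,6,7,8,9,10,11,12,13,14,15}
step 3: w <- (min(z, -8) // 4)       {0,1,2,3,4,5,6,7,8,9,10,11,12,13,14,15}

Answer: 4 steps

w: -2,-2,-2,-2,-2,-2,-2,-2,-2,-2,-2,-2,-2,-2,-2,-2
x: 5,5,-42,5,5,5,5,5,5,5,5,5,5,5,5,5
z: 5,5,2,5,5,5,5,5,5,5,5,5,5,5,5,5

steps = 4; useful = 48; efficiency = 48/64 = 3/4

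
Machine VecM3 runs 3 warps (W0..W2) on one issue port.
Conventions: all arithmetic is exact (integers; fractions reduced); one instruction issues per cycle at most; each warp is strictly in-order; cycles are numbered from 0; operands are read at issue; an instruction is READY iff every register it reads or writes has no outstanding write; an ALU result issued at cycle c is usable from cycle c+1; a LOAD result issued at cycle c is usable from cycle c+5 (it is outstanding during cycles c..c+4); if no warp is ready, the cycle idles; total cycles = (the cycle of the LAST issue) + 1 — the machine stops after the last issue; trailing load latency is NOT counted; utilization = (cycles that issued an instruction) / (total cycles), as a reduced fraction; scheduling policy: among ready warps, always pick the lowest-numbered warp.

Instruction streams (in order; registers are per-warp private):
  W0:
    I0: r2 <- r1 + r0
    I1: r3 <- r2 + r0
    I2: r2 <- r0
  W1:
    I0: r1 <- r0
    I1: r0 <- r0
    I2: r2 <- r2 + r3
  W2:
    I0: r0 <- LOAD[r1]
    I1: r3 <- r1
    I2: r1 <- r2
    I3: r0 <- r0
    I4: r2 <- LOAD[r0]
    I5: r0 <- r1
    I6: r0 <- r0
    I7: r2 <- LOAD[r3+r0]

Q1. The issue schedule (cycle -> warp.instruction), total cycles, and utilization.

cycle 0: W0.I0
cycle 1: W0.I1
cycle 2: W0.I2
cycle 3: W1.I0
cycle 4: W1.I1
cycle 5: W1.I2
cycle 6: W2.I0
cycle 7: W2.I1
cycle 8: W2.I2
cycle 9: idle
cycle 10: idle
cycle 11: W2.I3
cycle 12: W2.I4
cycle 13: W2.I5
cycle 14: W2.I6
cycle 15: idle
cycle 16: idle
cycle 17: W2.I7

Answer: 18 cycles, utilization 7/9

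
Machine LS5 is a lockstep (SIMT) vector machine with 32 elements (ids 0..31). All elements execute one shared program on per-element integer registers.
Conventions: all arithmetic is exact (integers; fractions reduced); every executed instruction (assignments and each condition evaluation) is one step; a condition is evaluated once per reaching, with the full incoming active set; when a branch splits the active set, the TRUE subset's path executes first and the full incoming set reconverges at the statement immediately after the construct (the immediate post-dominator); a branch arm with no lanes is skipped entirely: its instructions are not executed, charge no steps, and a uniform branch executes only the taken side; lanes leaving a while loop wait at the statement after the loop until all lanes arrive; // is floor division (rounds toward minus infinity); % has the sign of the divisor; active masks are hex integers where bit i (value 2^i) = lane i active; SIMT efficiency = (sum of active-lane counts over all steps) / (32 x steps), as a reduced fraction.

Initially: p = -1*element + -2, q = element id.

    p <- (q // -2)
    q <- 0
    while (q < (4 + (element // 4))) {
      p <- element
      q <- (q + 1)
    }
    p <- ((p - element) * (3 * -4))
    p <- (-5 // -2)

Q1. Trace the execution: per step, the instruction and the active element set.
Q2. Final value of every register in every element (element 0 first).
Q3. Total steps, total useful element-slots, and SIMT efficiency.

step 0: p <- (q // -2)               0xffffffff
step 1: q <- 0                       0xffffffff
step 2: eval (q < (4 + (element // 4))) 0xffffffff
step 3: p <- element                 0xffffffff
step 4: q <- (q + 1)                 0xffffffff
step 5: eval (q < (4 + (element // 4))) 0xffffffff
step 6: p <- element                 0xffffffff
step 7: q <- (q + 1)                 0xffffffff
step 8: eval (q < (4 + (element // 4))) 0xffffffff
step 9: p <- element                 0xffffffff
step 10: q <- (q + 1)                 0xffffffff
step 11: eval (q < (4 + (element // 4))) 0xffffffff
step 12: p <- element                 0xffffffff
step 13: q <- (q + 1)                 0xffffffff
step 14: eval (q < (4 + (element // 4))) 0xffffffff
step 15: p <- element                 0xfffffff0
step 16: q <- (q + 1)                 0xfffffff0
step 17: eval (q < (4 + (element // 4))) 0xfffffff0
step 18: p <- element                 0xffffff00
step 19: q <- (q + 1)                 0xffffff00
step 20: eval (q < (4 + (element // 4))) 0xffffff00
step 21: p <- element                 0xfffff000
step 22: q <- (q + 1)                 0xfffff000
step 23: eval (q < (4 + (element // 4))) 0xfffff000
step 24: p <- element                 0xffff0000
step 25: q <- (q + 1)                 0xffff0000
step 26: eval (q < (4 + (element // 4))) 0xffff0000
step 27: p <- element                 0xfff00000
step 28: q <- (q + 1)                 0xfff00000
step 29: eval (q < (4 + (element // 4))) 0xfff00000
step 30: p <- element                 0xff000000
step 31: q <- (q + 1)                 0xff000000
step 32: eval (q < (4 + (element // 4))) 0xff000000
step 33: p <- element                 0xf0000000
step 34: q <- (q + 1)                 0xf0000000
step 35: eval (q < (4 + (element // 4))) 0xf0000000
step 36: p <- ((p - element) * (3 * -4)) 0xffffffff
step 37: p <- (-5 // -2)              0xffffffff

Answer: 38 steps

p: 2,2,2,2,2,2,2,2,2,2,2,2,2,2,2,2,2,2,2,2,2,2,2,2,2,2,2,2,2,2,2,2
q: 4,4,4,4,5,5,5,5,6,6,6,6,7,7,7,7,8,8,8,8,9,9,9,9,10,10,10,10,11,11,11,11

steps = 38; useful = 880; efficiency = 880/1216 = 55/76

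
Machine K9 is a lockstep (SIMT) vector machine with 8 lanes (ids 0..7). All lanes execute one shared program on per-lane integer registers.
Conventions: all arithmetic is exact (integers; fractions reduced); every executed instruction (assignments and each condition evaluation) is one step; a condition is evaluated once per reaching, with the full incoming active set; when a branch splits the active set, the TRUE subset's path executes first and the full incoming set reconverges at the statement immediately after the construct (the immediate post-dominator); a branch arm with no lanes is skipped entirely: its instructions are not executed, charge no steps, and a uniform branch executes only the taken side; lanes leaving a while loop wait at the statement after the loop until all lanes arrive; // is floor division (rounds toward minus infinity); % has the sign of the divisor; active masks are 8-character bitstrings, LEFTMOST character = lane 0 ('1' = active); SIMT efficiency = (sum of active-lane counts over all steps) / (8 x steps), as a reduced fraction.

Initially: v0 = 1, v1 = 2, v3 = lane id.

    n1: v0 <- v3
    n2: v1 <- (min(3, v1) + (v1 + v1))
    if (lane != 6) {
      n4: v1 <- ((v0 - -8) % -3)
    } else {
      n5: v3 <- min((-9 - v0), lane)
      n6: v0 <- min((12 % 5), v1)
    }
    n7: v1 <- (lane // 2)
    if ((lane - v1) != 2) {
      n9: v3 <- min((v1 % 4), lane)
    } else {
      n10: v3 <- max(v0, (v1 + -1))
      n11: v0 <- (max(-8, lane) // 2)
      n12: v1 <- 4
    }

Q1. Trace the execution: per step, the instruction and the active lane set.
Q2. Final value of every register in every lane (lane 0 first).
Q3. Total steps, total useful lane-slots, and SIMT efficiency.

step 0: v0 <- v3                     11111111
step 1: v1 <- (min(3, v1) + (v1 + v1)) 11111111
step 2: eval (lane != 6)             11111111
step 3: v1 <- ((v0 - -8) % -3)       11111101
step 4: v3 <- min((-9 - v0), lane)   00000010
step 5: v0 <- min((12 % 5), v1)      00000010
step 6: v1 <- (lane // 2)            11111111
step 7: eval ((lane - v1) != 2)      11111111
step 8: v3 <- min((v1 % 4), lane)    11100111
step 9: v3 <- max(v0, (v1 + -1))     00011000
step 10: v0 <- (max(-8, lane) // 2)   00011000
step 11: v1 <- 4                      00011000

Answer: 12 steps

v0: 0,1,2,1,2,5,2,7
v1: 0,0,1,4,4,2,3,3
v3: 0,0,1,3,4,2,3,3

steps = 12; useful = 61; efficiency = 61/96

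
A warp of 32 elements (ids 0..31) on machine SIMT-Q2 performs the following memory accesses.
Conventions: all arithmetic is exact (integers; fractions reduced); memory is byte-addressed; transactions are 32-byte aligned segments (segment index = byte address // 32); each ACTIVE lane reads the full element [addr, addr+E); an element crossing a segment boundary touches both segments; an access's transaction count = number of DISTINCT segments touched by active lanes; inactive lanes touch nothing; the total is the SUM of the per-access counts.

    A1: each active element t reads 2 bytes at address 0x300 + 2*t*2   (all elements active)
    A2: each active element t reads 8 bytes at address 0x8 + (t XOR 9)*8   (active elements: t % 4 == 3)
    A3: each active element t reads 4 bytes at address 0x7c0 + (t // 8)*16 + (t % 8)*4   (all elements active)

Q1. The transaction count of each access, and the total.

A1: 4 transactions
A2: 8 transactions
A3: 3 transactions

Answer: 4,8,3; total 15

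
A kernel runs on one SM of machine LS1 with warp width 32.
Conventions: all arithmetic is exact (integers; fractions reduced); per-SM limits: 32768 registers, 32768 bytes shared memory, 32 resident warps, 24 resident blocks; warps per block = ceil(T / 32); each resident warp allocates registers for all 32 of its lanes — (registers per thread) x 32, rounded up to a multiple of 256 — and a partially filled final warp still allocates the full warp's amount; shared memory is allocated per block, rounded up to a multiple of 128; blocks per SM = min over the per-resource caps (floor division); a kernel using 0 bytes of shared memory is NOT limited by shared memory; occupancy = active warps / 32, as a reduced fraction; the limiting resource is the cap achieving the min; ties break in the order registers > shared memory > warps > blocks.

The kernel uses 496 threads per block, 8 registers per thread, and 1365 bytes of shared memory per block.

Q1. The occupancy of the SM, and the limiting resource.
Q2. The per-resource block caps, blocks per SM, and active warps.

Answer: occupancy 1, limited by warps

registers: 8 blocks
shared memory: 23 blocks
warps: 2 blocks
blocks: 24 blocks

Answer: 2 blocks, 32 active warps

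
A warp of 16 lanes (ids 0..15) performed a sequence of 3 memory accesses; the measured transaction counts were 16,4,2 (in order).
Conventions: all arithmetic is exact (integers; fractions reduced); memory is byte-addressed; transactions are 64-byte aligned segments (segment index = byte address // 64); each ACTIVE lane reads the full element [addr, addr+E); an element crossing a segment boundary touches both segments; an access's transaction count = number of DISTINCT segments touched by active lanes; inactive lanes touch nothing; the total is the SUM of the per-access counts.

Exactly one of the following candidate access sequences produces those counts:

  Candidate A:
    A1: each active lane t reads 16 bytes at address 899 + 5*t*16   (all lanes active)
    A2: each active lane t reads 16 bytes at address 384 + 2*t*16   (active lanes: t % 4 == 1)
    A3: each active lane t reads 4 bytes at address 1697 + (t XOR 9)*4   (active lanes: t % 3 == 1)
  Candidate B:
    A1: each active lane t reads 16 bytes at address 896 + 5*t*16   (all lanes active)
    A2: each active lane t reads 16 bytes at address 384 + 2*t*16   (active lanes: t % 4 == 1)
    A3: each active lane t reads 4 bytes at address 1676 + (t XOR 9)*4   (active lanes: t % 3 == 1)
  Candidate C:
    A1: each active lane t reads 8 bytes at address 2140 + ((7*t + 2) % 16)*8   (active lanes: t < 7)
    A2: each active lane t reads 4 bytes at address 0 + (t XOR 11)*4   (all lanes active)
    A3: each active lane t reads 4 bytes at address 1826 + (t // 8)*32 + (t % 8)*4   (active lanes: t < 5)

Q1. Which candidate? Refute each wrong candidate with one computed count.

A: A1 gives 20 transactions, not 16
C: A1 gives 3 transactions, not 16
B: all counts match (16,4,2)

Answer: B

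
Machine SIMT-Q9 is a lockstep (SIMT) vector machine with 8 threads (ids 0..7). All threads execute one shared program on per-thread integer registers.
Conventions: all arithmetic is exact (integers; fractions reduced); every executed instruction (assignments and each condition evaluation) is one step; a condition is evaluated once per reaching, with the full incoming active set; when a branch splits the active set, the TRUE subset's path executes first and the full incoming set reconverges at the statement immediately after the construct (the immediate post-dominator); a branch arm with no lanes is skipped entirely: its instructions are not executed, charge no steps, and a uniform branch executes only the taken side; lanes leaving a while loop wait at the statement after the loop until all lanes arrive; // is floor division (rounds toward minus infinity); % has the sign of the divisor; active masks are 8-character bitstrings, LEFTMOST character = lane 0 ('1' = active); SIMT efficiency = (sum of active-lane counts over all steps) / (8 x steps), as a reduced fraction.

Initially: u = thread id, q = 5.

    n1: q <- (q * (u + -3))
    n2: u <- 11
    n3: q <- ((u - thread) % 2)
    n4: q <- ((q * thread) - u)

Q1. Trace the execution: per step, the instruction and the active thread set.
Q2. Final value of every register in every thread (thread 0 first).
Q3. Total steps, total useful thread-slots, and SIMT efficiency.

step 0: q <- (q * (u + -3))          11111111
step 1: u <- 11                      11111111
step 2: q <- ((u - thread) % 2)      11111111
step 3: q <- ((q * thread) - u)      11111111

Answer: 4 steps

u: 11,11,11,11,11,11,11,11
q: -11,-11,-9,-11,-7,-11,-5,-11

steps = 4; useful = 32; efficiency = 32/32 = 1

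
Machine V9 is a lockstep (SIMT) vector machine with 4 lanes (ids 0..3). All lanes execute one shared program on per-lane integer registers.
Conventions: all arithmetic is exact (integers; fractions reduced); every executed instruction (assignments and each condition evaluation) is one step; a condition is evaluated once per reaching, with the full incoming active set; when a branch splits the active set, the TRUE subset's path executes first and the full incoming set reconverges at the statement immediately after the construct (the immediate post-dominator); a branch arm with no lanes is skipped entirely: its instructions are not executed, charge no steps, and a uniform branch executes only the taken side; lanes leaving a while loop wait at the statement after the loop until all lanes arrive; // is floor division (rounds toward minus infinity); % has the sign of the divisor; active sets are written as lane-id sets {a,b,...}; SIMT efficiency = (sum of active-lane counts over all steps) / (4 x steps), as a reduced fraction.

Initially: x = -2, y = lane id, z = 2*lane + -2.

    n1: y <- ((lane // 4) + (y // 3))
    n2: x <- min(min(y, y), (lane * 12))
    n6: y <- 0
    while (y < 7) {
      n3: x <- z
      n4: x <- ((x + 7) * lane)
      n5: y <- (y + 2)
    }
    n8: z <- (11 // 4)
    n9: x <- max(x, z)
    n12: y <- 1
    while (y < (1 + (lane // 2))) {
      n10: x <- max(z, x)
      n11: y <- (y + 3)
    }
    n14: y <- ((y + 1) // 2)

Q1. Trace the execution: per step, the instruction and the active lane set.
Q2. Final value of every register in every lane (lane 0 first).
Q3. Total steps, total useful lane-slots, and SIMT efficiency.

step 0: y <- ((lane // 4) + (y // 3)) {0,1,2,3}
step 1: x <- min(min(y, y), (lane * 12)) {0,1,2,3}
step 2: y <- 0                       {0,1,2,3}
step 3: eval (y < 7)                 {0,1,2,3}
step 4: x <- z                       {0,1,2,3}
step 5: x <- ((x + 7) * lane)        {0,1,2,3}
step 6: y <- (y + 2)                 {0,1,2,3}
step 7: eval (y < 7)                 {0,1,2,3}
step 8: x <- z                       {0,1,2,3}
step 9: x <- ((x + 7) * lane)        {0,1,2,3}
step 10: y <- (y + 2)                 {0,1,2,3}
step 11: eval (y < 7)                 {0,1,2,3}
step 12: x <- z                       {0,1,2,3}
step 13: x <- ((x + 7) * lane)        {0,1,2,3}
step 14: y <- (y + 2)                 {0,1,2,3}
step 15: eval (y < 7)                 {0,1,2,3}
step 16: x <- z                       {0,1,2,3}
step 17: x <- ((x + 7) * lane)        {0,1,2,3}
step 18: y <- (y + 2)                 {0,1,2,3}
step 19: eval (y < 7)                 {0,1,2,3}
step 20: z <- (11 // 4)               {0,1,2,3}
step 21: x <- max(x, z)               {0,1,2,3}
step 22: y <- 1                       {0,1,2,3}
step 23: eval (y < (1 + (lane // 2))) {0,1,2,3}
step 24: x <- max(z, x)               {2,3}
step 25: y <- (y + 3)                 {2,3}
step 26: eval (y < (1 + (lane // 2))) {2,3}
step 27: y <- ((y + 1) // 2)          {0,1,2,3}

Answer: 28 steps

x: 2,7,18,33
y: 1,1,2,2
z: 2,2,2,2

steps = 28; useful = 106; efficiency = 106/112 = 53/56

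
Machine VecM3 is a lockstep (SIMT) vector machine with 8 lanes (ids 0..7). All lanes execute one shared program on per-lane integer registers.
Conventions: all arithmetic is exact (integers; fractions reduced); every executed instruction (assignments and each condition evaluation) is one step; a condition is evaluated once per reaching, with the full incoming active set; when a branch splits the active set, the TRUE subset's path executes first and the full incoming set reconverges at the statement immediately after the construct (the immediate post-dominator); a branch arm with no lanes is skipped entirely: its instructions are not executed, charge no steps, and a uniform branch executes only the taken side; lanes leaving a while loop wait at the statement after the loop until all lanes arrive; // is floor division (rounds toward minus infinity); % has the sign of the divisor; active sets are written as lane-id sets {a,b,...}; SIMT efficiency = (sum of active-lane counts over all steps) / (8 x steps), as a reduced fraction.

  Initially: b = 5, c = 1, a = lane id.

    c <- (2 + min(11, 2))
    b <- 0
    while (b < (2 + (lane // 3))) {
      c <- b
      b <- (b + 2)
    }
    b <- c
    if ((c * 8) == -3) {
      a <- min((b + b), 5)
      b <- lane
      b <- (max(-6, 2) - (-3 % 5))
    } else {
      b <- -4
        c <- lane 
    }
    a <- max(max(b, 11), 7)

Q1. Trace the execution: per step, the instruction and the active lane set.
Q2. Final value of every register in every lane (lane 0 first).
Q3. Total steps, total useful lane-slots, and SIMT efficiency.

step 0: c <- (2 + min(11, 2))        {0,1,2,3,4,5,6,7}
step 1: b <- 0                       {0,1,2,3,4,5,6,7}
step 2: eval (b < (2 + (lane // 3))) {0,1,2,3,4,5,6,7}
step 3: c <- b                       {0,1,2,3,4,5,6,7}
step 4: b <- (b + 2)                 {0,1,2,3,4,5,6,7}
step 5: eval (b < (2 + (lane // 3))) {0,1,2,3,4,5,6,7}
step 6: c <- b                       {3,4,5,6,7}
step 7: b <- (b + 2)                 {3,4,5,6,7}
step 8: eval (b < (2 + (lane // 3))) {3,4,5,6,7}
step 9: b <- c                       {0,1,2,3,4,5,6,7}
step 10: eval ((c * 8) == -3)         {0,1,2,3,4,5,6,7}
step 11: b <- -4                      {0,1,2,3,4,5,6,7}
step 12: c <- lane                    {0,1,2,3,4,5,6,7}
step 13: a <- max(max(b, 11), 7)      {0,1,2,3,4,5,6,7}

Answer: 14 steps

b: -4,-4,-4,-4,-4,-4,-4,-4
c: 0,1,2,3,4,5,6,7
a: 11,11,11,11,11,11,11,11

steps = 14; useful = 103; efficiency = 103/112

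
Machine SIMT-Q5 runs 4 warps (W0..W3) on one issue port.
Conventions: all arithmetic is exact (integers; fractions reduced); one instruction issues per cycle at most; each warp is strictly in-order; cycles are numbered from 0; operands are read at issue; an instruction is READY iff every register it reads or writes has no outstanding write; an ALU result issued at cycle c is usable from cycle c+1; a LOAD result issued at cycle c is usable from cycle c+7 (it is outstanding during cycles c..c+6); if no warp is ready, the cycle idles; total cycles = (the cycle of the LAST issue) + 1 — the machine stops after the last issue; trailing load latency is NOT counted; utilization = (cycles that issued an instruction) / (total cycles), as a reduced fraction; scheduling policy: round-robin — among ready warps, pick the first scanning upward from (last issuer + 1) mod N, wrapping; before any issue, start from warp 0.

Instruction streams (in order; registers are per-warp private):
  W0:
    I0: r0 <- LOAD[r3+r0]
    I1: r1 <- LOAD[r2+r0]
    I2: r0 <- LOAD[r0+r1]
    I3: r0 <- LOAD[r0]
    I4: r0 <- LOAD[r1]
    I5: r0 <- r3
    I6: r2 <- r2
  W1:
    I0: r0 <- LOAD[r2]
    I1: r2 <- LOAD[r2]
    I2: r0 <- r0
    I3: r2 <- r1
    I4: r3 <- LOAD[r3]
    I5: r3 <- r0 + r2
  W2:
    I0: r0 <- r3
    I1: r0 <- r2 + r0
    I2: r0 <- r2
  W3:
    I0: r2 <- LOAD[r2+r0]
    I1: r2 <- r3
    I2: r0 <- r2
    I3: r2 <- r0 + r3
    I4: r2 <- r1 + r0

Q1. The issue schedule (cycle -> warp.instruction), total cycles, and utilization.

cycle 0: W0.I0
cycle 1: W1.I0
cycle 2: W2.I0
cycle 3: W3.I0
cycle 4: W1.I1
cycle 5: W2.I1
cycle 6: W2.I2
cycle 7: W0.I1
cycle 8: W1.I2
cycle 9: idle
cycle 10: W3.I1
cycle 11: W1.I3
cycle 12: W3.I2
cycle 13: W1.I4
cycle 14: W3.I3
cycle 15: W0.I2
cycle 16: W3.I4
cycle 17: idle
cycle 18: idle
cycle 19: idle
cycle 20: W1.I5
cycle 21: idle
cycle 22: W0.I3
cycle 23: idle
cycle 24: idle
cycle 25: idle
cycle 26: idle
cycle 27: idle
cycle 28: idle
cycle 29: W0.I4
cycle 30: idle
cycle 31: idle
cycle 32: idle
cycle 33: idle
cycle 34: idle
cycle 35: idle
cycle 36: W0.I5
cycle 37: W0.I6

Answer: 38 cycles, utilization 21/38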